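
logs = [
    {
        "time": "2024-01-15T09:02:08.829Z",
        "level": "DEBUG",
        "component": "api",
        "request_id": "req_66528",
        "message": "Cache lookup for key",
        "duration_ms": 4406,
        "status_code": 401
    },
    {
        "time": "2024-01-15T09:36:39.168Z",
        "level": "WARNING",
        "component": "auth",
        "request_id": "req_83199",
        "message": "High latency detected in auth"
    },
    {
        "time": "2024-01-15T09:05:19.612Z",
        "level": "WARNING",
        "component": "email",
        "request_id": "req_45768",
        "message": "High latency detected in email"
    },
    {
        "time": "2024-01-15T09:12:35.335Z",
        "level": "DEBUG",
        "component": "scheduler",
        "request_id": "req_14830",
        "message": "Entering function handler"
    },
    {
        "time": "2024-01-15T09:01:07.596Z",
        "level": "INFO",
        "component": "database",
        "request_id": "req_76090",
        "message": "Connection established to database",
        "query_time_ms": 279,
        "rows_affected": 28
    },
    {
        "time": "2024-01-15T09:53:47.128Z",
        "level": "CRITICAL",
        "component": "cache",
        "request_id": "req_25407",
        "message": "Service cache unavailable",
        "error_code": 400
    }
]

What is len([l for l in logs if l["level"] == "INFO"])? 1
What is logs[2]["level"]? "WARNING"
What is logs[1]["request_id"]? "req_83199"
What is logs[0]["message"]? "Cache lookup for key"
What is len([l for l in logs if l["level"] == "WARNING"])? 2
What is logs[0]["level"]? "DEBUG"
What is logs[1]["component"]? "auth"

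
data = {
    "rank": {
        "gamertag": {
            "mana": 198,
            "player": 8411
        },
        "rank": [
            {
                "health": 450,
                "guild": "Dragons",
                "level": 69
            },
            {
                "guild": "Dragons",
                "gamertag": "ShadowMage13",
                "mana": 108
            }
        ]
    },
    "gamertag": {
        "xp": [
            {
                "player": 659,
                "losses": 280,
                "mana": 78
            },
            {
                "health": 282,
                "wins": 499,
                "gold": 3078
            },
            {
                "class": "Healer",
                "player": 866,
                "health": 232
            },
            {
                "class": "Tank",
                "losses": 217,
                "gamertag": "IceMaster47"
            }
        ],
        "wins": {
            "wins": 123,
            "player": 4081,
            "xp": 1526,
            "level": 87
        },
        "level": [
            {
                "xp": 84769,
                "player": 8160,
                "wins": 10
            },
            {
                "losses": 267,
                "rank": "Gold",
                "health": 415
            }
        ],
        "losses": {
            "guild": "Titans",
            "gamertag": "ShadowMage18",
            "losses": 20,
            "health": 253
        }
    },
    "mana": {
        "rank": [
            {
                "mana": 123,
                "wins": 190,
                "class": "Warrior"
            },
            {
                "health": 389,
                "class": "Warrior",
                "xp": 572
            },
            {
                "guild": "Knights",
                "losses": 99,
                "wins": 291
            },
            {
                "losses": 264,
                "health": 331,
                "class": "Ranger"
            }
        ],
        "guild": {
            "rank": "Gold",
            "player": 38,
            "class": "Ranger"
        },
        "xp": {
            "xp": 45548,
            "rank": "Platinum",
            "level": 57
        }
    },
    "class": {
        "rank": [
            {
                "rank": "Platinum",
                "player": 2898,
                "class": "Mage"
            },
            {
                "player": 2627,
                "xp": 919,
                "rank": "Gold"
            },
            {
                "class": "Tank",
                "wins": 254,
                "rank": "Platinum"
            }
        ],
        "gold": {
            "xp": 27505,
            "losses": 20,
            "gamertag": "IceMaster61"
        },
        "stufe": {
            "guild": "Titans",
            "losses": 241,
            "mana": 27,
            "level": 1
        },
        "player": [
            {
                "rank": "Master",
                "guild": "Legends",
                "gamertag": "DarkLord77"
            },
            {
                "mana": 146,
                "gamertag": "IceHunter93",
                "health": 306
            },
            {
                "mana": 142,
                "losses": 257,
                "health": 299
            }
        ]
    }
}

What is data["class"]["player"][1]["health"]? 306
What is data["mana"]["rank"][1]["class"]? "Warrior"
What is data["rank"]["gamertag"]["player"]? 8411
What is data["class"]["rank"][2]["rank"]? "Platinum"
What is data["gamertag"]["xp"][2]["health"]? 232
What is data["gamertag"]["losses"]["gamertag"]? "ShadowMage18"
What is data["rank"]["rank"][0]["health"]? 450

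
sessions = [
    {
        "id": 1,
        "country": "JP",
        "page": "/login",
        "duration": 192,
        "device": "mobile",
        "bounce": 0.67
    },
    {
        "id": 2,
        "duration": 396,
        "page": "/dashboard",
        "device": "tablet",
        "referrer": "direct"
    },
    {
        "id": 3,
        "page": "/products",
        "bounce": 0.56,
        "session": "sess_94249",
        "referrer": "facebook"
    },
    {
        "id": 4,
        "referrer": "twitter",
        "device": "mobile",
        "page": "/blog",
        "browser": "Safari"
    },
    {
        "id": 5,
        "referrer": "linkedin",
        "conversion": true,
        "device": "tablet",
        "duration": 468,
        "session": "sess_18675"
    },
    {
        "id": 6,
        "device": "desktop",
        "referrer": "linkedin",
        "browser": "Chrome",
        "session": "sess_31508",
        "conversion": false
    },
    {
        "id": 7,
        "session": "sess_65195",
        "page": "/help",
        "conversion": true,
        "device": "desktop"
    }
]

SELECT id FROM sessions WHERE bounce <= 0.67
[1, 3]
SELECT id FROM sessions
[1, 2, 3, 4, 5, 6, 7]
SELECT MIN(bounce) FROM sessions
0.56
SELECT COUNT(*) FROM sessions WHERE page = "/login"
1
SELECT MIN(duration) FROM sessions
192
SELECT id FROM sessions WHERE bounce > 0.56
[1]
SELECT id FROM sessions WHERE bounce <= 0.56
[3]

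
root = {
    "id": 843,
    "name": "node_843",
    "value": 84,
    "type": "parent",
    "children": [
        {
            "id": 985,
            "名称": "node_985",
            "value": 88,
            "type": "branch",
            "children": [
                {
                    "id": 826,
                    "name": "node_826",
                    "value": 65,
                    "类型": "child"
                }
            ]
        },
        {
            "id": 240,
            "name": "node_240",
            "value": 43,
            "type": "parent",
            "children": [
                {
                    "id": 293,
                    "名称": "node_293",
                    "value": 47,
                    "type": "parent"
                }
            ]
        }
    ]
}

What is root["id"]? 843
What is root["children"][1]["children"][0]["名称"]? "node_293"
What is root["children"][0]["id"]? 985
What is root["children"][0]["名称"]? "node_985"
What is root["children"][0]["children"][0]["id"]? 826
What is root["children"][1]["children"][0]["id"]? 293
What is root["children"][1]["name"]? "node_240"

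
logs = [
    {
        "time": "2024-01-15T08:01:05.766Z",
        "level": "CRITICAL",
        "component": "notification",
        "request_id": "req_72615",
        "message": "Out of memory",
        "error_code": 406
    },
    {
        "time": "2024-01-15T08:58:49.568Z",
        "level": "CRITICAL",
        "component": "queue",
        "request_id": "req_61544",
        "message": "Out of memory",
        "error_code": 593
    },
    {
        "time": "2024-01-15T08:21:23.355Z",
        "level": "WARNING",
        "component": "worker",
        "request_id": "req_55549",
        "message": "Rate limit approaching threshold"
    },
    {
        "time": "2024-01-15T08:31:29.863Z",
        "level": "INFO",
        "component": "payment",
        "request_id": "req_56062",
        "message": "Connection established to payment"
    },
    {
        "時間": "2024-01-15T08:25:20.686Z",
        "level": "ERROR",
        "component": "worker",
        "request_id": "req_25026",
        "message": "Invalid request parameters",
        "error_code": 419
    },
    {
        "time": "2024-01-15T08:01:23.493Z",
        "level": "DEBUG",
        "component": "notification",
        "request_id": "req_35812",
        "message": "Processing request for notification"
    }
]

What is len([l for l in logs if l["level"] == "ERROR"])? 1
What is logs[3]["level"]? "INFO"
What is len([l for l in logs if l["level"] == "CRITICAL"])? 2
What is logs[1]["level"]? "CRITICAL"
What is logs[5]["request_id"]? "req_35812"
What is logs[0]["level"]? "CRITICAL"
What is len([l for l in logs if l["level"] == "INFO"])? 1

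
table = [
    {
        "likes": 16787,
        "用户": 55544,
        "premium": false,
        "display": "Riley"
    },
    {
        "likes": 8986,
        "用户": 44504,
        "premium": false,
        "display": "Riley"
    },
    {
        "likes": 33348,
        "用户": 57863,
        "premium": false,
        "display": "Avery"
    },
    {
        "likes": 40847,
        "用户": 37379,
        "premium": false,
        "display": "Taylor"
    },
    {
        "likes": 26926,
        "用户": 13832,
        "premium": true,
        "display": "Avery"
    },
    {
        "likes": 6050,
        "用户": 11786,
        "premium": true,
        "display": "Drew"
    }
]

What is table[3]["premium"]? False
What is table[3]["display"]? "Taylor"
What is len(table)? 6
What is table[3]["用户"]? 37379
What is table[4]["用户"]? 13832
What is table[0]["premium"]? False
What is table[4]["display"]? "Avery"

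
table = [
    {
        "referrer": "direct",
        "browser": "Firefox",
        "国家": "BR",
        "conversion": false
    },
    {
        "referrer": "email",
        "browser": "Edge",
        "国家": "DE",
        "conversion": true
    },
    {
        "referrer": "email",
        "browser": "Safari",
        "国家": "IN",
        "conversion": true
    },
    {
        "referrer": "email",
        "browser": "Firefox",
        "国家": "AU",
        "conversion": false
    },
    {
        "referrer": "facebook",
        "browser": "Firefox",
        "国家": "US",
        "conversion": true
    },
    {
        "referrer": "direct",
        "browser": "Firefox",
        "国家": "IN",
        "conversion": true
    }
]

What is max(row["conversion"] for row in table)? True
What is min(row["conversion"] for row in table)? False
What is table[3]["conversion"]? False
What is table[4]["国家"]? "US"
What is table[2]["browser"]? "Safari"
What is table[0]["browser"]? "Firefox"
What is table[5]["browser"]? "Firefox"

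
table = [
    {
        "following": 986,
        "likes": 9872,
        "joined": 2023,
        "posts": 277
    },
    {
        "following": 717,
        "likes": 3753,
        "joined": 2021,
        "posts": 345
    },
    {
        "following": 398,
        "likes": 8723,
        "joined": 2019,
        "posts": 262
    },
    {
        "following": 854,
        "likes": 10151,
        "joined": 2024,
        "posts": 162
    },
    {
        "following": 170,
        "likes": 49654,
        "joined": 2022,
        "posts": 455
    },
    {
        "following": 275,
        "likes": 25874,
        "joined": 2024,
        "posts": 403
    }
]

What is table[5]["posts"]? 403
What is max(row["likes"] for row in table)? 49654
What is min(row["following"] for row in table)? 170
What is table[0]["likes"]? 9872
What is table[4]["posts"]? 455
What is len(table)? 6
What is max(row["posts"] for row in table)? 455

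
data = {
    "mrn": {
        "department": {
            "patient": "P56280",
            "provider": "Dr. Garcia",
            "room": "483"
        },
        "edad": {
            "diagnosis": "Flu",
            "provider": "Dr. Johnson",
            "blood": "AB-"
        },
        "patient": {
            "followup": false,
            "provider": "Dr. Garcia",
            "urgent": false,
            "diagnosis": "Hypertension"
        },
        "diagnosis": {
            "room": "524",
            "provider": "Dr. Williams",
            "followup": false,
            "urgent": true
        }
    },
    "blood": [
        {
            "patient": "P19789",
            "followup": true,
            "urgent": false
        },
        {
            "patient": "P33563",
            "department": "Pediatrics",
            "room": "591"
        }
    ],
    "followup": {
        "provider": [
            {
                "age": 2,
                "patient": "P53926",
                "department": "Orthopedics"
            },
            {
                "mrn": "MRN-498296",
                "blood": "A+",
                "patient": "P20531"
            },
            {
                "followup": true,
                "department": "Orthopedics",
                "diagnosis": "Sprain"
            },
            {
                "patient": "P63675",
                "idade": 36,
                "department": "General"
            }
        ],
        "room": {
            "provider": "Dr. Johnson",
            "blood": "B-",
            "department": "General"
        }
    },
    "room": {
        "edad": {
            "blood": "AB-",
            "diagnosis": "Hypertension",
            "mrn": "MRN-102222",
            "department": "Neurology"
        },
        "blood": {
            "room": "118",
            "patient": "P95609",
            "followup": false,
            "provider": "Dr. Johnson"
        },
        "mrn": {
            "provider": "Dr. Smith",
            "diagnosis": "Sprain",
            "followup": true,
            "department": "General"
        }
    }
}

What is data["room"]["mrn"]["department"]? "General"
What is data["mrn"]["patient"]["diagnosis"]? "Hypertension"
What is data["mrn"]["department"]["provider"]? "Dr. Garcia"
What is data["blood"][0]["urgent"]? False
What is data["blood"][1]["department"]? "Pediatrics"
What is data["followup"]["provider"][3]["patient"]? "P63675"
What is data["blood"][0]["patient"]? "P19789"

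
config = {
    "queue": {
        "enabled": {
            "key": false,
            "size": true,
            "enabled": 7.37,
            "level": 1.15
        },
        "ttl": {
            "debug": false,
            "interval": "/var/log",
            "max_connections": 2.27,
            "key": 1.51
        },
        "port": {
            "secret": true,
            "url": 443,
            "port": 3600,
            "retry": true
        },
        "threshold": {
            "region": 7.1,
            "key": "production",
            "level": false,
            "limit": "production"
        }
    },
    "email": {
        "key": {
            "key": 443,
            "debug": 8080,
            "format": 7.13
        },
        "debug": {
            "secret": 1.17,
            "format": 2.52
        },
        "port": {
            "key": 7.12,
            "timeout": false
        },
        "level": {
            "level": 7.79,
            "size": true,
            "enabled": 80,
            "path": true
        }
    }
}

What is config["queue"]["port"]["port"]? 3600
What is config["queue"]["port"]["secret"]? True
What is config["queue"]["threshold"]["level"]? False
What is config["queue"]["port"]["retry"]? True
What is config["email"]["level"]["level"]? 7.79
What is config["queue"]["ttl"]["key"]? 1.51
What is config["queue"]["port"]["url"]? 443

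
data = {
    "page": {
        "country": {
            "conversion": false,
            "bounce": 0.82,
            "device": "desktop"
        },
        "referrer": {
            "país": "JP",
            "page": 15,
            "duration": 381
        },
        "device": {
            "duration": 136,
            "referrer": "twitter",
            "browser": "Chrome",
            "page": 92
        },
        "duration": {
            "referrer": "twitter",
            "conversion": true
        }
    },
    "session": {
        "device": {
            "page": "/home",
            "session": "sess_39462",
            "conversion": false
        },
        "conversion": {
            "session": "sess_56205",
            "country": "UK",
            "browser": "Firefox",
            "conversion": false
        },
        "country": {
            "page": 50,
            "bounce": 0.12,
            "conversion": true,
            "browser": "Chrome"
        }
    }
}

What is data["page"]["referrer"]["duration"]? 381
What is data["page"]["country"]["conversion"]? False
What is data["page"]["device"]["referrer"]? "twitter"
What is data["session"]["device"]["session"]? "sess_39462"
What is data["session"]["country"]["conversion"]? True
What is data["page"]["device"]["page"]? 92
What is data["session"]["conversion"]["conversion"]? False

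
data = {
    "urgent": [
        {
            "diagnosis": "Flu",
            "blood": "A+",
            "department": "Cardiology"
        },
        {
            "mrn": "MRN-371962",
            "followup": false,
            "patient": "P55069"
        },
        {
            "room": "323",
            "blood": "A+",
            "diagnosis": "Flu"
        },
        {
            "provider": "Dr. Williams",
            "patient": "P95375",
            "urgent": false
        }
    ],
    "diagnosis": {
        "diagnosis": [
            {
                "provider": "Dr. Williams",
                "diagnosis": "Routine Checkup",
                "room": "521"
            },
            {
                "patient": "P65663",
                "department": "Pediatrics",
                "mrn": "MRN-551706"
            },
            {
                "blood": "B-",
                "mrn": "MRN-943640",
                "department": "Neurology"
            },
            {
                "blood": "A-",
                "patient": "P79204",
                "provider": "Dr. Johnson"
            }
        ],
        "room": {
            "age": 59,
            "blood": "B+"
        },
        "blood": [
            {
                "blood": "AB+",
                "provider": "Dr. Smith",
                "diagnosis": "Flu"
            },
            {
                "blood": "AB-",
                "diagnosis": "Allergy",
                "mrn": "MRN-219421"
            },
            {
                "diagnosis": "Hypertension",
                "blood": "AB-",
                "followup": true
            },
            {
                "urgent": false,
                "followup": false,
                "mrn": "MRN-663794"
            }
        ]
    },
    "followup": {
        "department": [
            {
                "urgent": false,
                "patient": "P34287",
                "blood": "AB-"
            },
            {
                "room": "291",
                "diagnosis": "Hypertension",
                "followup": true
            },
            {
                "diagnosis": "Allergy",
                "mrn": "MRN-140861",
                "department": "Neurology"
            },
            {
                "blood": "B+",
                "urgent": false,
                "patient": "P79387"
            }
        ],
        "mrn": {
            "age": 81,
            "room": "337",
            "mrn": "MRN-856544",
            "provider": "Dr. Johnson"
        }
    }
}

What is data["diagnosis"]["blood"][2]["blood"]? "AB-"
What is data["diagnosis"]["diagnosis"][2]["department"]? "Neurology"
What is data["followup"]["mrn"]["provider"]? "Dr. Johnson"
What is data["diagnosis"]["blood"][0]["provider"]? "Dr. Smith"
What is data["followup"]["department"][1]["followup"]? True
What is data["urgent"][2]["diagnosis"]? "Flu"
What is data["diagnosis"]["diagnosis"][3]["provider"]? "Dr. Johnson"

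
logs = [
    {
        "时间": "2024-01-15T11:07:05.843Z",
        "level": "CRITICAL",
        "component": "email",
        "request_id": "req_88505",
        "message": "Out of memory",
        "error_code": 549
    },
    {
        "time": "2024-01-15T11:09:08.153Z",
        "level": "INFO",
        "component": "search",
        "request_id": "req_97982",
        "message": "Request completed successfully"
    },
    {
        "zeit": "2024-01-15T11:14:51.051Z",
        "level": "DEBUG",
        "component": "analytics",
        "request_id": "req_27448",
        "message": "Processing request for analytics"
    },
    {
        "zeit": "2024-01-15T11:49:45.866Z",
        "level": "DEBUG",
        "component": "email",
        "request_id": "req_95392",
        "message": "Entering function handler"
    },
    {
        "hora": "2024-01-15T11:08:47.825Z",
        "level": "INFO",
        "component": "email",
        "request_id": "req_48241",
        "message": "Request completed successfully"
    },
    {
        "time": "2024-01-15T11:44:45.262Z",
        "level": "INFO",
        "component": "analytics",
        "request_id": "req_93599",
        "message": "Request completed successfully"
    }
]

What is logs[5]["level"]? "INFO"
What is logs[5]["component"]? "analytics"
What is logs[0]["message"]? "Out of memory"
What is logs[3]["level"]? "DEBUG"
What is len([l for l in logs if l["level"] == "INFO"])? 3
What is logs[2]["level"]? "DEBUG"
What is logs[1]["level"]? "INFO"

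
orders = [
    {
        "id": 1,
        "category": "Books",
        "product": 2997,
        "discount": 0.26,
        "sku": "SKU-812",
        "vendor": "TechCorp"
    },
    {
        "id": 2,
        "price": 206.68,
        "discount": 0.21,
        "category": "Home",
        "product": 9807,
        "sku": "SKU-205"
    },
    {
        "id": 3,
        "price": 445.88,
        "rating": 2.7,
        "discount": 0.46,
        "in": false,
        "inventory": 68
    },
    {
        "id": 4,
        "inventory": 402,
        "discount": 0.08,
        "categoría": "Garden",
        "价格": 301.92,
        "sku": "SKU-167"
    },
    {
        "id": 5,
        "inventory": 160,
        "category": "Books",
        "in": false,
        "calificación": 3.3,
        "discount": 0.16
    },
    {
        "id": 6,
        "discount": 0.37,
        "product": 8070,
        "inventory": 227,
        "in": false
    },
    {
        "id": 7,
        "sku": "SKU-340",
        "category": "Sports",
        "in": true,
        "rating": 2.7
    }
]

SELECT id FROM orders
[1, 2, 3, 4, 5, 6, 7]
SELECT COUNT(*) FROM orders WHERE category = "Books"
2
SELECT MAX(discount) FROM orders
0.46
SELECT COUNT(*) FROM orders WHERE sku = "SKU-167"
1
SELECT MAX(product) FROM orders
9807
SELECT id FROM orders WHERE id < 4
[1, 2, 3]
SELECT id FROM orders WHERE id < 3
[1, 2]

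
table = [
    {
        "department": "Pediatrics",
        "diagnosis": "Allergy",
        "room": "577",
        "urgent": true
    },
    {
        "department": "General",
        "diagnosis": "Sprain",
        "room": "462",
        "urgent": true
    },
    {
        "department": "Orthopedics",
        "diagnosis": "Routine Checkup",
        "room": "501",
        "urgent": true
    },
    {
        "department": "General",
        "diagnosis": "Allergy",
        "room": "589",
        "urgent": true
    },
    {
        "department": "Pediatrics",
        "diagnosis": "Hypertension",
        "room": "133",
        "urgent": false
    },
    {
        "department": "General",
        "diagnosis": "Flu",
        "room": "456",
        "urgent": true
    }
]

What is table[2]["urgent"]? True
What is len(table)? 6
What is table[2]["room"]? "501"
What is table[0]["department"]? "Pediatrics"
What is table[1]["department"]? "General"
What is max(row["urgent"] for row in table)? True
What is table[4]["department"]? "Pediatrics"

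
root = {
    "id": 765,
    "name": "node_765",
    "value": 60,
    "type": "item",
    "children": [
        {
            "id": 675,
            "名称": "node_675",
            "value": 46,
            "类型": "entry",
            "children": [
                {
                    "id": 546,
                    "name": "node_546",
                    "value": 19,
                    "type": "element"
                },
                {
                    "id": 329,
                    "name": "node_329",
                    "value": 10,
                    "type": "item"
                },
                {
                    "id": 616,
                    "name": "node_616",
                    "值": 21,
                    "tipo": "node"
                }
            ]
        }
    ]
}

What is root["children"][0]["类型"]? "entry"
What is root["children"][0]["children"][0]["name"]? "node_546"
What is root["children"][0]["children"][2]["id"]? 616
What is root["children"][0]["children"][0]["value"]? 19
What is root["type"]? "item"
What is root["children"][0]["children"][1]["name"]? "node_329"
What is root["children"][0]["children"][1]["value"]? 10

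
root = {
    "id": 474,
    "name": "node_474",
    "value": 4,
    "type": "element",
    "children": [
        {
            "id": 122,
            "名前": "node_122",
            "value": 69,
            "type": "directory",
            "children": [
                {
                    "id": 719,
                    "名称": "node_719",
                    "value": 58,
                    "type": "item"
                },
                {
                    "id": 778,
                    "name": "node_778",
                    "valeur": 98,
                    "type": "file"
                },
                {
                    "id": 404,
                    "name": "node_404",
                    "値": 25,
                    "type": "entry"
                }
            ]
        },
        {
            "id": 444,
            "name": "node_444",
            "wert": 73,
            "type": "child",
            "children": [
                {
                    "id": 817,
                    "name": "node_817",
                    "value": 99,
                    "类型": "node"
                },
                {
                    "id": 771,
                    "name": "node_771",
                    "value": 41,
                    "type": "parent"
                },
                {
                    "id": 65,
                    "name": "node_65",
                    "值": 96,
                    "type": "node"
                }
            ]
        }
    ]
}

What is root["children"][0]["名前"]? "node_122"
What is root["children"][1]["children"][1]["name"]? "node_771"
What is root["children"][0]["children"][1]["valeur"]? 98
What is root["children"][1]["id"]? 444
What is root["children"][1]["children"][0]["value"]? 99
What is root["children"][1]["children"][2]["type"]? "node"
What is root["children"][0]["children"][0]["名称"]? "node_719"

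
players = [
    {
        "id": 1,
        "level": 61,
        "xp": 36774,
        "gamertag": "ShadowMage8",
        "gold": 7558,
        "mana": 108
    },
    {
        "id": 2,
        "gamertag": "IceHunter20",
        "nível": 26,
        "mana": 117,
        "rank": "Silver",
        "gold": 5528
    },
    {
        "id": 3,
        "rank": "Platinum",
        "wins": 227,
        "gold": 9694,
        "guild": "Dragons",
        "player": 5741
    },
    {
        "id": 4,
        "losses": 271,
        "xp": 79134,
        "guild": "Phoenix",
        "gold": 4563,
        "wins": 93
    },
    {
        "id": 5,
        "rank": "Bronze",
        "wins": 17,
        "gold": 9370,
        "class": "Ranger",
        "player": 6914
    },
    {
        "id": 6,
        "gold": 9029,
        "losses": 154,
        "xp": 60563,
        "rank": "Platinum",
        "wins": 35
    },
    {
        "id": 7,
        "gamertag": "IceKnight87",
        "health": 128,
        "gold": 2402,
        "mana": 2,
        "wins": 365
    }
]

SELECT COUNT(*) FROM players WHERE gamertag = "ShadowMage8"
1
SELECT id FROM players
[1, 2, 3, 4, 5, 6, 7]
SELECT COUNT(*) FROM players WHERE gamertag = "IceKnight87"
1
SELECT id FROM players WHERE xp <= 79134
[1, 4, 6]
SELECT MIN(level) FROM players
61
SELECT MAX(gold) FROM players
9694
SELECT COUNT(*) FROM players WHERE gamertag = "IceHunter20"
1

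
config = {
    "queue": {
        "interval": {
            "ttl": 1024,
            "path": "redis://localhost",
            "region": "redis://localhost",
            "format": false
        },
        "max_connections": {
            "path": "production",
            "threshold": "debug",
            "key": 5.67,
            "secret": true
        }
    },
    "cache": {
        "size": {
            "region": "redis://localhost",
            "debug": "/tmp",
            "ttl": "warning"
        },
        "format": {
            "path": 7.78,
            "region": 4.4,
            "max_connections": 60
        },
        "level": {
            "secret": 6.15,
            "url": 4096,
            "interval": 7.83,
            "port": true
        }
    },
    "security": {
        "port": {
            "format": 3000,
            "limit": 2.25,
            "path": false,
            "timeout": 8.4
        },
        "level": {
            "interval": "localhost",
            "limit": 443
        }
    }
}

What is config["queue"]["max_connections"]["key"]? 5.67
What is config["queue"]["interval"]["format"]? False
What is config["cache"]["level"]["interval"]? 7.83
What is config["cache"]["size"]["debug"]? "/tmp"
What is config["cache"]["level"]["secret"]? 6.15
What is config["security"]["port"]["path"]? False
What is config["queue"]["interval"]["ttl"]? 1024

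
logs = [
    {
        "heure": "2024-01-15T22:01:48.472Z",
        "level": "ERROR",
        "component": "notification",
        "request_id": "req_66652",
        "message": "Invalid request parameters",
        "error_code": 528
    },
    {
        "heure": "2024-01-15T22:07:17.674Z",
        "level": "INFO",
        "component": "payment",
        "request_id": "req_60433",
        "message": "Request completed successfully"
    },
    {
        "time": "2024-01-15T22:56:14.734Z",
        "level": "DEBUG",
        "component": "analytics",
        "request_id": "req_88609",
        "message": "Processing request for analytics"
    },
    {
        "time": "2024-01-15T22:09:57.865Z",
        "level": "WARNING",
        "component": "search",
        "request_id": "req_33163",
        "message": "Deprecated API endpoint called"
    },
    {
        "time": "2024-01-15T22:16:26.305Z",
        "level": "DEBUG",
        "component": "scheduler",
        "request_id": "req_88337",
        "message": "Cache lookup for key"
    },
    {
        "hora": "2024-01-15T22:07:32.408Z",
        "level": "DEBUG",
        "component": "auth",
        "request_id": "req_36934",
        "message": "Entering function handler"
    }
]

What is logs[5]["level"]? "DEBUG"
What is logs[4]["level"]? "DEBUG"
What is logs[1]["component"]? "payment"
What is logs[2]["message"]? "Processing request for analytics"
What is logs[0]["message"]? "Invalid request parameters"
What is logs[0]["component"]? "notification"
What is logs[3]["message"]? "Deprecated API endpoint called"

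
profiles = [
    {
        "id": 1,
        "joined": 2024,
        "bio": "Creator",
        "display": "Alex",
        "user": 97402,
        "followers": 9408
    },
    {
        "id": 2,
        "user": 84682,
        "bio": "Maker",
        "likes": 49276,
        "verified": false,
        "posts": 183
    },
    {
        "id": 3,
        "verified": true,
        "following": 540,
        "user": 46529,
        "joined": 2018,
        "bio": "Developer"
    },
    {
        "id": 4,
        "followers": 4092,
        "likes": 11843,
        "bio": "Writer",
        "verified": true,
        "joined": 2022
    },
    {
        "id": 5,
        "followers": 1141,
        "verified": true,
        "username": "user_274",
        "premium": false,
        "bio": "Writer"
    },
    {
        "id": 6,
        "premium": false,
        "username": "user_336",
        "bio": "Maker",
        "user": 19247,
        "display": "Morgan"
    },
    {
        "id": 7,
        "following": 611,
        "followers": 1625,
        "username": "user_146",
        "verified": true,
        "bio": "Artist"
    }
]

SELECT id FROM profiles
[1, 2, 3, 4, 5, 6, 7]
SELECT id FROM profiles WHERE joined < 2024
[3, 4]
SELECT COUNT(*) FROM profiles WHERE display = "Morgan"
1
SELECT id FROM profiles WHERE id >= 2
[2, 3, 4, 5, 6, 7]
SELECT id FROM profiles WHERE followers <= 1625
[5, 7]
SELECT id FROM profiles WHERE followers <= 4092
[4, 5, 7]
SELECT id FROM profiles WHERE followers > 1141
[1, 4, 7]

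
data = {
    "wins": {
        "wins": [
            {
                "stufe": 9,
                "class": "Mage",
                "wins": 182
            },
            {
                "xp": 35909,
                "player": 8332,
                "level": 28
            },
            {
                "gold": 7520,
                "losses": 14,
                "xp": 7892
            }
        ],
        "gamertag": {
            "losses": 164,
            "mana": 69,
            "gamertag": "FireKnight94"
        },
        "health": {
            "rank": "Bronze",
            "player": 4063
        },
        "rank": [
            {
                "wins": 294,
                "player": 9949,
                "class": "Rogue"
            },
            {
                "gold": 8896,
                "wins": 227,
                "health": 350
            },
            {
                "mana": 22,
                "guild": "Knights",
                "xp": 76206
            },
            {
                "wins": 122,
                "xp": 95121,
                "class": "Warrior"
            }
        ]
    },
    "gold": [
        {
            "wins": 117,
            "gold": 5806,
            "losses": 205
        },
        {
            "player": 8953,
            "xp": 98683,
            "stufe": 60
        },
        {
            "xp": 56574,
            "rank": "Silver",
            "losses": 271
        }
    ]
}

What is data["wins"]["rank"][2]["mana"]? 22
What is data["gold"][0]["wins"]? 117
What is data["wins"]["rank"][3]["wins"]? 122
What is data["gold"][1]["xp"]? 98683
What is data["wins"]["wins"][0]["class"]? "Mage"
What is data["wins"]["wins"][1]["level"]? 28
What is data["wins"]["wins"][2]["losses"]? 14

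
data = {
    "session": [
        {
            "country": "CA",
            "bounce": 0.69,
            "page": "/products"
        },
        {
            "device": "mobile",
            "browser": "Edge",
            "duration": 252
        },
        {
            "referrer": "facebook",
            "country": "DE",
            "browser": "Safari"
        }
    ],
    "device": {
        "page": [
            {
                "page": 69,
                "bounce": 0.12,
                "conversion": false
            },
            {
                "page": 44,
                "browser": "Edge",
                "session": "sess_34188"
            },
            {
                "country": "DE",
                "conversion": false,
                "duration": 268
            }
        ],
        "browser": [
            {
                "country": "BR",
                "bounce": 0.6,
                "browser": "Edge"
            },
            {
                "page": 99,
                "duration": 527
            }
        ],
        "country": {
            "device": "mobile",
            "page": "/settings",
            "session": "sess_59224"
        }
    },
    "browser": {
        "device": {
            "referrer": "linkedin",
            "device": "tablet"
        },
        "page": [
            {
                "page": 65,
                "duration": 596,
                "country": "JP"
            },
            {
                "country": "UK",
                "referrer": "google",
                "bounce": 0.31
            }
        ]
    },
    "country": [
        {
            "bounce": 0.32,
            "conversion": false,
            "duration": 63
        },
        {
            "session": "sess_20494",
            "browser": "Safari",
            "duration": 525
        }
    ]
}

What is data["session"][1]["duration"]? 252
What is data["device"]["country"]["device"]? "mobile"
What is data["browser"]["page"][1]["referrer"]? "google"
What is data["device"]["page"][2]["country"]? "DE"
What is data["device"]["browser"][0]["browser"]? "Edge"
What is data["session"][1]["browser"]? "Edge"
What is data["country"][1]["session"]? "sess_20494"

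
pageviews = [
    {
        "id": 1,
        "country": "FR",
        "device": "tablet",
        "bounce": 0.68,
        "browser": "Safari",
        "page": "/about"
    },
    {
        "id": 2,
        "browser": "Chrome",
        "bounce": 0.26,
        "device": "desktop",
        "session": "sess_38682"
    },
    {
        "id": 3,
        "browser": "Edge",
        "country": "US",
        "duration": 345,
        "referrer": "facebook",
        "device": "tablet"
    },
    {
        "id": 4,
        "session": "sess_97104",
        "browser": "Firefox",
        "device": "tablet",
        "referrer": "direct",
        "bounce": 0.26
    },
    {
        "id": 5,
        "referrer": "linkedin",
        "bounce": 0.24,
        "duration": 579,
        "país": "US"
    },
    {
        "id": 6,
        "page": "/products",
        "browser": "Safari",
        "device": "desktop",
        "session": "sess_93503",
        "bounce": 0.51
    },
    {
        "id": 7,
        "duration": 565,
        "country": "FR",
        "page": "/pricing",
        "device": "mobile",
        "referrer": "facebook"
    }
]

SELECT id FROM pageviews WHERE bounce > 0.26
[1, 6]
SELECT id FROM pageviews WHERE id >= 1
[1, 2, 3, 4, 5, 6, 7]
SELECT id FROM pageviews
[1, 2, 3, 4, 5, 6, 7]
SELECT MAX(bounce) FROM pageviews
0.68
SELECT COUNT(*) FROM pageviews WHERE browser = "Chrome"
1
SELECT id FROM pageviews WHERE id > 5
[6, 7]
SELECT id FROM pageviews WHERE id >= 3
[3, 4, 5, 6, 7]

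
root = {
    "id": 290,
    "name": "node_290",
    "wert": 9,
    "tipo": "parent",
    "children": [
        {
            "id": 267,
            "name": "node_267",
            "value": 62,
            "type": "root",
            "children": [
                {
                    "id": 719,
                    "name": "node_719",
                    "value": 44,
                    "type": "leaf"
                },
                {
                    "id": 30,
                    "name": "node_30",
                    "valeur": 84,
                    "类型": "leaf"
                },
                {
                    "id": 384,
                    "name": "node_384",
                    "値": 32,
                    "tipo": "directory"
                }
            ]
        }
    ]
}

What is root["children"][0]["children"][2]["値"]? 32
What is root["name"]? "node_290"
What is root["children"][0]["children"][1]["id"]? 30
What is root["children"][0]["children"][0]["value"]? 44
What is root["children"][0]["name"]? "node_267"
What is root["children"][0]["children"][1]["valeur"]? 84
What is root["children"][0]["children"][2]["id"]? 384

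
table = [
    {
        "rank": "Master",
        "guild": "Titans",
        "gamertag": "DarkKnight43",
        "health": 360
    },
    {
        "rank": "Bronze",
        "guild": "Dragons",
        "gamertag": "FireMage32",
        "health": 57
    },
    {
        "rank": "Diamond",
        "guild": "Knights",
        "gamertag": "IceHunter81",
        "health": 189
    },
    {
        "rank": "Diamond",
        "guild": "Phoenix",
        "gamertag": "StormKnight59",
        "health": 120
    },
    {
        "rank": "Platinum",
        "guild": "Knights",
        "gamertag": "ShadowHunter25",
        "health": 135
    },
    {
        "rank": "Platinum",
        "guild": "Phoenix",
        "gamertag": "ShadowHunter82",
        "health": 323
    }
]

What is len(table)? 6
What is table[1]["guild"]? "Dragons"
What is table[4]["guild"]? "Knights"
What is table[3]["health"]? 120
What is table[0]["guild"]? "Titans"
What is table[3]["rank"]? "Diamond"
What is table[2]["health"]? 189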